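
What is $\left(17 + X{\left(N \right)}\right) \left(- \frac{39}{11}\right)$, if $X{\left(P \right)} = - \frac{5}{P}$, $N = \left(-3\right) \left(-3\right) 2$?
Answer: $- \frac{3913}{66} \approx -59.288$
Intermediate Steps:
$N = 18$ ($N = 9 \cdot 2 = 18$)
$\left(17 + X{\left(N \right)}\right) \left(- \frac{39}{11}\right) = \left(17 - \frac{5}{18}\right) \left(- \frac{39}{11}\right) = \frac{301}{18} \left(- \frac{39}{11}\right) = - \frac{3913}{66}$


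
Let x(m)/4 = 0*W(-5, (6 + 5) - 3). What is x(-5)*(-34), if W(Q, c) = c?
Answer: 0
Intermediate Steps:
x(m) = 0 (x(m) = 4*(0*((6 + 5) - 3)) = 4*(0*(11 - 3)) = 4*(0*8) = 4*0 = 0)
x(-5)*(-34) = 0*(-34) = 0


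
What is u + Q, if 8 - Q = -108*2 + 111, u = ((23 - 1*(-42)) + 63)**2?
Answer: 16497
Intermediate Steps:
u = 16384 (u = ((23 + 42) + 63)**2 = (65 + 63)**2 = 128**2 = 16384)
Q = 113 (Q = 8 - (-108*2 + 111) = 8 - (-216 + 111) = 8 - 1*(-105) = 8 + 105 = 113)
u + Q = 16384 + 113 = 16497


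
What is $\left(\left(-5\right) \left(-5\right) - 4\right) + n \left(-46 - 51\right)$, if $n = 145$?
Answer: $-14044$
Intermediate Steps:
$\left(\left(-5\right) \left(-5\right) - 4\right) + n \left(-46 - 51\right) = \left(\left(-5\right) \left(-5\right) - 4\right) + 145 \left(-46 - 51\right) = \left(25 - 4\right) + 145 \left(-97\right) = 21 - 14065 = -14044$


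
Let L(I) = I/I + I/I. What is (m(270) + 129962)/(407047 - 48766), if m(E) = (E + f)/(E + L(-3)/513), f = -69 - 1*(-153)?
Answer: 9000739073/24813108936 ≈ 0.36274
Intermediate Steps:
f = 84 (f = -69 + 153 = 84)
L(I) = 2 (L(I) = 1 + 1 = 2)
m(E) = (84 + E)/(2/513 + E) (m(E) = (E + 84)/(E + 2/513) = (84 + E)/(E + 2*(1/513)) = (84 + E)/(E + 2/513) = (84 + E)/(2/513 + E))
(m(270) + 129962)/(407047 - 48766) = (513*(84 + 270)/(2 + 513*270) + 129962)/(407047 - 48766) = (513*354/(2 + 138510) + 129962)/358281 = (513*354/138512 + 129962)*(1/358281) = (513*(1/138512)*354 + 129962)*(1/358281) = (90801/69256 + 129962)*(1/358281) = (9000739073/69256)*(1/358281) = 9000739073/24813108936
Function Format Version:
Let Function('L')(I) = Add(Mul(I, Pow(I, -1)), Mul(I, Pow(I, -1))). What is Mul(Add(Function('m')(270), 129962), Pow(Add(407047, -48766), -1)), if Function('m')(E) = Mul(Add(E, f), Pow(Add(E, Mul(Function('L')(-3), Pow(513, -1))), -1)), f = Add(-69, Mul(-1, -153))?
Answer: Rational(9000739073, 24813108936) ≈ 0.36274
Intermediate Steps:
f = 84 (f = Add(-69, 153) = 84)
Function('L')(I) = 2 (Function('L')(I) = Add(1, 1) = 2)
Function('m')(E) = Mul(Pow(Add(Rational(2, 513), E), -1), Add(84, E)) (Function('m')(E) = Mul(Add(E, 84), Pow(Add(E, Mul(2, Pow(513, -1))), -1)) = Mul(Add(84, E), Pow(Add(E, Mul(2, Rational(1, 513))), -1)) = Mul(Add(84, E), Pow(Add(E, Rational(2, 513)), -1)) = Mul(Add(84, E), Pow(Add(Rational(2, 513), E), -1)) = Mul(Pow(Add(Rational(2, 513), E), -1), Add(84, E)))
Mul(Add(Function('m')(270), 129962), Pow(Add(407047, -48766), -1)) = Mul(Add(Mul(513, Pow(Add(2, Mul(513, 270)), -1), Add(84, 270)), 129962), Pow(Add(407047, -48766), -1)) = Mul(Add(Mul(513, Pow(Add(2, 138510), -1), 354), 129962), Pow(358281, -1)) = Mul(Add(Mul(513, Pow(138512, -1), 354), 129962), Rational(1, 358281)) = Mul(Add(Mul(513, Rational(1, 138512), 354), 129962), Rational(1, 358281)) = Mul(Add(Rational(90801, 69256), 129962), Rational(1, 358281)) = Mul(Rational(9000739073, 69256), Rational(1, 358281)) = Rational(9000739073, 24813108936)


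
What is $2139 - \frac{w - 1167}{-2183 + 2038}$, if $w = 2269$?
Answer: $\frac{10733}{5} \approx 2146.6$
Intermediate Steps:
$2139 - \frac{w - 1167}{-2183 + 2038} = 2139 - \frac{2269 - 1167}{-2183 + 2038} = 2139 - \frac{1102}{-145} = 2139 - 1102 \left(- \frac{1}{145}\right) = 2139 - - \frac{38}{5} = 2139 + \frac{38}{5} = \frac{10733}{5}$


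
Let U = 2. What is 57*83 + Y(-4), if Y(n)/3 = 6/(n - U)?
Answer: 4728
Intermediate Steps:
Y(n) = 18/(-2 + n) (Y(n) = 3*(6/(n - 1*2)) = 3*(6/(n - 2)) = 3*(6/(-2 + n)) = 18/(-2 + n))
57*83 + Y(-4) = 57*83 + 18/(-2 - 4) = 4731 + 18/(-6) = 4731 + 18*(-⅙) = 4731 - 3 = 4728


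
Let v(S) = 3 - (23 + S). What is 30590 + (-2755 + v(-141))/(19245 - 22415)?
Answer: 48486467/1585 ≈ 30591.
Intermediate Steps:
v(S) = -20 - S (v(S) = 3 + (-23 - S) = -20 - S)
30590 + (-2755 + v(-141))/(19245 - 22415) = 30590 + (-2755 + (-20 - 1*(-141)))/(19245 - 22415) = 30590 + (-2755 + (-20 + 141))/(-3170) = 30590 + (-2755 + 121)*(-1/3170) = 30590 - 2634*(-1/3170) = 30590 + 1317/1585 = 48486467/1585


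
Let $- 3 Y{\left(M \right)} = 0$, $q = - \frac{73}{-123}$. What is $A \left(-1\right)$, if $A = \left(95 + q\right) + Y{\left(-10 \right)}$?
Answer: $- \frac{11758}{123} \approx -95.594$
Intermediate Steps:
$q = \frac{73}{123}$ ($q = \left(-73\right) \left(- \frac{1}{123}\right) = \frac{73}{123} \approx 0.5935$)
$Y{\left(M \right)} = 0$ ($Y{\left(M \right)} = \left(- \frac{1}{3}\right) 0 = 0$)
$A = \frac{11758}{123}$ ($A = \left(95 + \frac{73}{123}\right) + 0 = \frac{11758}{123} + 0 = \frac{11758}{123} \approx 95.594$)
$A \left(-1\right) = \frac{11758}{123} \left(-1\right) = - \frac{11758}{123}$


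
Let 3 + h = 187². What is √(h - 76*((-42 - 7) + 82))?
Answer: √32458 ≈ 180.16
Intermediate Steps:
h = 34966 (h = -3 + 187² = -3 + 34969 = 34966)
√(h - 76*((-42 - 7) + 82)) = √(34966 - 76*((-42 - 7) + 82)) = √(34966 - 76*(-49 + 82)) = √(34966 - 76*33) = √(34966 - 2508) = √32458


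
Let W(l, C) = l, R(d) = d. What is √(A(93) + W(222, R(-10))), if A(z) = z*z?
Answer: √8871 ≈ 94.186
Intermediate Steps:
A(z) = z²
√(A(93) + W(222, R(-10))) = √(93² + 222) = √(8649 + 222) = √8871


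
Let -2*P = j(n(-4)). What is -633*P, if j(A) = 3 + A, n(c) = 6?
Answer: 5697/2 ≈ 2848.5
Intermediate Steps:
P = -9/2 (P = -(3 + 6)/2 = -1/2*9 = -9/2 ≈ -4.5000)
-633*P = -633*(-9/2) = 5697/2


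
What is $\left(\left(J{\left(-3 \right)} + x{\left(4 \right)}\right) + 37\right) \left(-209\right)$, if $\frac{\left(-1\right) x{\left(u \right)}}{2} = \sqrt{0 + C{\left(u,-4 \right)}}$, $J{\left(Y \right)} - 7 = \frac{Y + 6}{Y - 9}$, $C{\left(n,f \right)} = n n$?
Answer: $- \frac{29887}{4} \approx -7471.8$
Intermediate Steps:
$C{\left(n,f \right)} = n^{2}$
$J{\left(Y \right)} = 7 + \frac{6 + Y}{-9 + Y}$ ($J{\left(Y \right)} = 7 + \frac{Y + 6}{Y - 9} = 7 + \frac{6 + Y}{-9 + Y}$)
$x{\left(u \right)} = - 2 \sqrt{u^{2}}$ ($x{\left(u \right)} = - 2 \sqrt{0 + u^{2}} = - 2 \sqrt{u^{2}}$)
$\left(\left(J{\left(-3 \right)} + x{\left(4 \right)}\right) + 37\right) \left(-209\right) = \left(\left(\frac{-57 + 8 \left(-3\right)}{-9 - 3} - 2 \sqrt{4^{2}}\right) + 37\right) \left(-209\right) = \left(\left(\frac{-57 - 24}{-12} - 2 \sqrt{16}\right) + 37\right) \left(-209\right) = \left(\left(\left(- \frac{1}{12}\right) \left(-81\right) - 8\right) + 37\right) \left(-209\right) = \left(\left(\frac{27}{4} - 8\right) + 37\right) \left(-209\right) = \left(- \frac{5}{4} + 37\right) \left(-209\right) = \frac{143}{4} \left(-209\right) = - \frac{29887}{4}$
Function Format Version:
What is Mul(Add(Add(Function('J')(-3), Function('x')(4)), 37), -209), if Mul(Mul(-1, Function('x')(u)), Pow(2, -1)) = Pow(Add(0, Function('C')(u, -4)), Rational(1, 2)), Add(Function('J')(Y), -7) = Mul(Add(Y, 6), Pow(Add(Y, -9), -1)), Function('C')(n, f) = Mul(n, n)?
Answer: Rational(-29887, 4) ≈ -7471.8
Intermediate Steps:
Function('C')(n, f) = Pow(n, 2)
Function('J')(Y) = Add(7, Mul(Pow(Add(-9, Y), -1), Add(6, Y))) (Function('J')(Y) = Add(7, Mul(Add(Y, 6), Pow(Add(Y, -9), -1))) = Add(7, Mul(Add(6, Y), Pow(Add(-9, Y), -1))) = Add(7, Mul(Pow(Add(-9, Y), -1), Add(6, Y))))
Function('x')(u) = Mul(-2, Pow(Pow(u, 2), Rational(1, 2))) (Function('x')(u) = Mul(-2, Pow(Add(0, Pow(u, 2)), Rational(1, 2))) = Mul(-2, Pow(Pow(u, 2), Rational(1, 2))))
Mul(Add(Add(Function('J')(-3), Function('x')(4)), 37), -209) = Mul(Add(Add(Mul(Pow(Add(-9, -3), -1), Add(-57, Mul(8, -3))), Mul(-2, Pow(Pow(4, 2), Rational(1, 2)))), 37), -209) = Mul(Add(Add(Mul(Pow(-12, -1), Add(-57, -24)), Mul(-2, Pow(16, Rational(1, 2)))), 37), -209) = Mul(Add(Add(Mul(Rational(-1, 12), -81), Mul(-2, 4)), 37), -209) = Mul(Add(Add(Rational(27, 4), -8), 37), -209) = Mul(Add(Rational(-5, 4), 37), -209) = Mul(Rational(143, 4), -209) = Rational(-29887, 4)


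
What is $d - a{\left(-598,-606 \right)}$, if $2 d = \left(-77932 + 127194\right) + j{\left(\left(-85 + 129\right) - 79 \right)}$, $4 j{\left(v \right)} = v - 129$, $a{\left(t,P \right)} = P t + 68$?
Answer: $- \frac{675691}{2} \approx -3.3785 \cdot 10^{5}$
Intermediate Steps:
$a{\left(t,P \right)} = 68 + P t$
$j{\left(v \right)} = - \frac{129}{4} + \frac{v}{4}$ ($j{\left(v \right)} = \frac{v - 129}{4} = \frac{-129 + v}{4} = - \frac{129}{4} + \frac{v}{4}$)
$d = \frac{49221}{2}$ ($d = \frac{\left(-77932 + 127194\right) - \left(\frac{129}{4} - \frac{\left(-85 + 129\right) - 79}{4}\right)}{2} = \frac{49262 - \left(\frac{129}{4} - \frac{44 - 79}{4}\right)}{2} = \frac{49262 + \left(- \frac{129}{4} + \frac{1}{4} \left(-35\right)\right)}{2} = \frac{49262 - 41}{2} = \frac{1}{2} \cdot 49221 = \frac{49221}{2} \approx 24611.0$)
$d - a{\left(-598,-606 \right)} = \frac{49221}{2} - \left(68 - -362388\right) = \frac{49221}{2} - \left(68 + 362388\right) = \frac{49221}{2} - 362456 = - \frac{675691}{2}$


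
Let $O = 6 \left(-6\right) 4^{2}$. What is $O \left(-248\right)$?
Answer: $142848$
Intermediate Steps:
$O = -576$ ($O = \left(-36\right) 16 = -576$)
$O \left(-248\right) = \left(-576\right) \left(-248\right) = 142848$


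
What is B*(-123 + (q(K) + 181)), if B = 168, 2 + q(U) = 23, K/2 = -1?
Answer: 13272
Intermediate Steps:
K = -2 (K = 2*(-1) = -2)
q(U) = 21 (q(U) = -2 + 23 = 21)
B*(-123 + (q(K) + 181)) = 168*(-123 + (21 + 181)) = 168*(-123 + 202) = 168*79 = 13272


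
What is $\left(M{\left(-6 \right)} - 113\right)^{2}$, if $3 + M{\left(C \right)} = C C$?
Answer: $6400$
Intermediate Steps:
$M{\left(C \right)} = -3 + C^{2}$ ($M{\left(C \right)} = -3 + C C = -3 + C^{2}$)
$\left(M{\left(-6 \right)} - 113\right)^{2} = \left(\left(-3 + \left(-6\right)^{2}\right) - 113\right)^{2} = \left(\left(-3 + 36\right) - 113\right)^{2} = \left(33 - 113\right)^{2} = \left(-80\right)^{2} = 6400$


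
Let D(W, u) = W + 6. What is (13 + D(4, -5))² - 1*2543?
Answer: -2014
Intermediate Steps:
D(W, u) = 6 + W
(13 + D(4, -5))² - 1*2543 = (13 + (6 + 4))² - 1*2543 = (13 + 10)² - 2543 = 23² - 2543 = 529 - 2543 = -2014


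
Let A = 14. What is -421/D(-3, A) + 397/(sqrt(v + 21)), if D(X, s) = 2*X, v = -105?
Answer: 421/6 - 397*I*sqrt(21)/42 ≈ 70.167 - 43.316*I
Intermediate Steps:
-421/D(-3, A) + 397/(sqrt(v + 21)) = -421/(2*(-3)) + 397/(sqrt(-105 + 21)) = -421/(-6) + 397/(sqrt(-84)) = -421*(-1/6) + 397/((2*I*sqrt(21))) = 421/6 + 397*(-I*sqrt(21)/42) = 421/6 - 397*I*sqrt(21)/42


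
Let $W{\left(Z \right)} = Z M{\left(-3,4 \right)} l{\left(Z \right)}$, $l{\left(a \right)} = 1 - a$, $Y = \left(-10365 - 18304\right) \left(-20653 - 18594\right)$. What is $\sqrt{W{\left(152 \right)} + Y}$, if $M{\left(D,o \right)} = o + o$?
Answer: $\sqrt{1124988627} \approx 33541.0$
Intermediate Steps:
$Y = 1125172243$ ($Y = \left(-28669\right) \left(-39247\right) = 1125172243$)
$M{\left(D,o \right)} = 2 o$
$W{\left(Z \right)} = 8 Z \left(1 - Z\right)$ ($W{\left(Z \right)} = Z 2 \cdot 4 \left(1 - Z\right) = Z 8 \left(1 - Z\right) = 8 Z \left(1 - Z\right)$)
$\sqrt{W{\left(152 \right)} + Y} = \sqrt{8 \cdot 152 \left(1 - 152\right) + 1125172243} = \sqrt{8 \cdot 152 \left(-151\right) + 1125172243} = \sqrt{-183616 + 1125172243} = \sqrt{1124988627}$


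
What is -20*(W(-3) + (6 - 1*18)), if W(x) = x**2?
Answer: 60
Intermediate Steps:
-20*(W(-3) + (6 - 1*18)) = -20*((-3)**2 + (6 - 1*18)) = -20*(9 + (6 - 18)) = -20*(9 - 12) = -20*(-3) = 60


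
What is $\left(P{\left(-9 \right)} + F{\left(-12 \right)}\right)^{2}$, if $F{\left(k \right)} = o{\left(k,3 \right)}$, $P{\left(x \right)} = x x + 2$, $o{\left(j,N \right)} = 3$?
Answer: $7396$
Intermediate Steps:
$P{\left(x \right)} = 2 + x^{2}$ ($P{\left(x \right)} = x^{2} + 2 = 2 + x^{2}$)
$F{\left(k \right)} = 3$
$\left(P{\left(-9 \right)} + F{\left(-12 \right)}\right)^{2} = \left(\left(2 + \left(-9\right)^{2}\right) + 3\right)^{2} = \left(\left(2 + 81\right) + 3\right)^{2} = \left(83 + 3\right)^{2} = 86^{2} = 7396$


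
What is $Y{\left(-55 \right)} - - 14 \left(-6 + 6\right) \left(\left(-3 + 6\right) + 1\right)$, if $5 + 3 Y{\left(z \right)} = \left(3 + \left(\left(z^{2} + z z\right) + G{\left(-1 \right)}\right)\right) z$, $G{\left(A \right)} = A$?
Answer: $-110955$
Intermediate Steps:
$Y{\left(z \right)} = - \frac{5}{3} + \frac{z \left(2 + 2 z^{2}\right)}{3}$ ($Y{\left(z \right)} = - \frac{5}{3} + \frac{\left(3 - \left(1 - z^{2} - z z\right)\right) z}{3} = - \frac{5}{3} + \frac{\left(3 + \left(\left(z^{2} + z^{2}\right) - 1\right)\right) z}{3} = - \frac{5}{3} + \frac{\left(3 + \left(2 z^{2} - 1\right)\right) z}{3} = - \frac{5}{3} + \frac{\left(3 + \left(-1 + 2 z^{2}\right)\right) z}{3} = - \frac{5}{3} + \frac{\left(2 + 2 z^{2}\right) z}{3} = - \frac{5}{3} + \frac{z \left(2 + 2 z^{2}\right)}{3}$)
$Y{\left(-55 \right)} - - 14 \left(-6 + 6\right) \left(\left(-3 + 6\right) + 1\right) = \left(- \frac{5}{3} + \frac{2}{3} \left(-55\right) + \frac{2 \left(-55\right)^{3}}{3}\right) - - 14 \left(-6 + 6\right) \left(\left(-3 + 6\right) + 1\right) = \left(- \frac{5}{3} - \frac{110}{3} + \frac{2}{3} \left(-166375\right)\right) - \left(-14\right) 0 \left(3 + 1\right) = \left(- \frac{5}{3} - \frac{110}{3} - \frac{332750}{3}\right) - 0 \cdot 4 = -110955 - 0 = -110955 + 0 = -110955$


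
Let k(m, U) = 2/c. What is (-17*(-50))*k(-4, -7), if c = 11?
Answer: 1700/11 ≈ 154.55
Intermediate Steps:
k(m, U) = 2/11
(-17*(-50))*k(-4, -7) = -17*(-50)*(2/11) = 850*(2/11) = 1700/11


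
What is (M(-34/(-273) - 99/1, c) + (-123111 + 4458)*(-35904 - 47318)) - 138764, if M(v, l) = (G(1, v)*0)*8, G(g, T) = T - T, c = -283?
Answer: 9874401202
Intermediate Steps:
G(g, T) = 0
M(v, l) = 0 (M(v, l) = (0*0)*8 = 0*8 = 0)
(M(-34/(-273) - 99/1, c) + (-123111 + 4458)*(-35904 - 47318)) - 138764 = (0 + (-123111 + 4458)*(-35904 - 47318)) - 138764 = (0 - 118653*(-83222)) - 138764 = (0 + 9874539966) - 138764 = 9874539966 - 138764 = 9874401202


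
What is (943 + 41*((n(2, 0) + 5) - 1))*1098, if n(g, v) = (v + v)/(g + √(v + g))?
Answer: 1215486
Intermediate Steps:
n(g, v) = 2*v/(g + √(g + v)) (n(g, v) = (2*v)/(g + √(g + v)) = 2*v/(g + √(g + v)))
(943 + 41*((n(2, 0) + 5) - 1))*1098 = (943 + 41*((2*0/(2 + √(2 + 0)) + 5) - 1))*1098 = (943 + 41*((2*0/(2 + √2) + 5) - 1))*1098 = (943 + 41*((0 + 5) - 1))*1098 = (943 + 41*(5 - 1))*1098 = (943 + 41*4)*1098 = (943 + 164)*1098 = 1107*1098 = 1215486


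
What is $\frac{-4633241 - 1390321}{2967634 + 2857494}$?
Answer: $- \frac{3011781}{2912564} \approx -1.0341$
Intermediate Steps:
$\frac{-4633241 - 1390321}{2967634 + 2857494} = - \frac{6023562}{5825128} = \left(-6023562\right) \frac{1}{5825128} = - \frac{3011781}{2912564}$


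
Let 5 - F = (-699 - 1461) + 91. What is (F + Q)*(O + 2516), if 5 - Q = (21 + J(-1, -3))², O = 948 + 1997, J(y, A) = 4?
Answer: 7940294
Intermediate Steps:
O = 2945
Q = -620 (Q = 5 - (21 + 4)² = 5 - 1*25² = 5 - 1*625 = 5 - 625 = -620)
F = 2074 (F = 5 - ((-699 - 1461) + 91) = 5 - (-2160 + 91) = 5 - 1*(-2069) = 5 + 2069 = 2074)
(F + Q)*(O + 2516) = (2074 - 620)*(2945 + 2516) = 1454*5461 = 7940294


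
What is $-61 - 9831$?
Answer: $-9892$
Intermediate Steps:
$-61 - 9831 = -9892$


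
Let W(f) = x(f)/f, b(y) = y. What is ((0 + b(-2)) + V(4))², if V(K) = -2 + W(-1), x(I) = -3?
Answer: 1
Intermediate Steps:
W(f) = -3/f
V(K) = 1 (V(K) = -2 - 3/(-1) = -2 - 3*(-1) = -2 + 3 = 1)
((0 + b(-2)) + V(4))² = ((0 - 2) + 1)² = (-2 + 1)² = (-1)² = 1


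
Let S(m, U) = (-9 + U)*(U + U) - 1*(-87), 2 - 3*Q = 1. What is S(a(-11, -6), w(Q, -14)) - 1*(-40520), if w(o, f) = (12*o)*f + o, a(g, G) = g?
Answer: 430259/9 ≈ 47807.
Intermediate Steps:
Q = 1/3 (Q = 2/3 - 1/3*1 = 2/3 - 1/3 = 1/3 ≈ 0.33333)
w(o, f) = o + 12*f*o (w(o, f) = 12*f*o + o = o + 12*f*o)
S(m, U) = 87 + 2*U*(-9 + U) (S(m, U) = (-9 + U)*(2*U) + 87 = 2*U*(-9 + U) + 87 = 87 + 2*U*(-9 + U))
S(a(-11, -6), w(Q, -14)) - 1*(-40520) = (87 - 6*(1 + 12*(-14)) + 2*((1 + 12*(-14))/3)**2) - 1*(-40520) = (87 - 6*(1 - 168) + 2*((1 - 168)/3)**2) + 40520 = (87 - 6*(-167) + 2*((1/3)*(-167))**2) + 40520 = (87 - 18*(-167/3) + 2*(-167/3)**2) + 40520 = (87 + 1002 + 2*(27889/9)) + 40520 = (87 + 1002 + 55778/9) + 40520 = 65579/9 + 40520 = 430259/9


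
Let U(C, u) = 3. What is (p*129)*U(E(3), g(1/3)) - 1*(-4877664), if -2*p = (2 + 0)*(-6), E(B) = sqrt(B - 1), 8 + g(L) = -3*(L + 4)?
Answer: 4879986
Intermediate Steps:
g(L) = -20 - 3*L (g(L) = -8 - 3*(L + 4) = -8 - 3*(4 + L) = -8 + (-12 - 3*L) = -20 - 3*L)
E(B) = sqrt(-1 + B)
p = 6 (p = -(2 + 0)*(-6)/2 = -(-6) = -1/2*(-12) = 6)
(p*129)*U(E(3), g(1/3)) - 1*(-4877664) = (6*129)*3 - 1*(-4877664) = 774*3 + 4877664 = 2322 + 4877664 = 4879986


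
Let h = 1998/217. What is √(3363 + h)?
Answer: √158793873/217 ≈ 58.071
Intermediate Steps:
h = 1998/217 (h = 1998*(1/217) = 1998/217 ≈ 9.2074)
√(3363 + h) = √(3363 + 1998/217) = √(731769/217) = √158793873/217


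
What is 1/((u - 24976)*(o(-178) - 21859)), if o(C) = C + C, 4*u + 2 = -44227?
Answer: 4/3201914595 ≈ 1.2493e-9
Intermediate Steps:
u = -44229/4 (u = -1/2 + (1/4)*(-44227) = -1/2 - 44227/4 = -44229/4 ≈ -11057.)
o(C) = 2*C
1/((u - 24976)*(o(-178) - 21859)) = 1/((-44229/4 - 24976)*(2*(-178) - 21859)) = 1/(-144133*(-356 - 21859)/4) = 1/(-144133/4*(-22215)) = 1/(3201914595/4) = 4/3201914595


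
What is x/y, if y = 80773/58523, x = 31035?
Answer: 1816261305/80773 ≈ 22486.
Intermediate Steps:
y = 80773/58523 (y = 80773*(1/58523) = 80773/58523 ≈ 1.3802)
x/y = 31035/(80773/58523) = 31035*(58523/80773) = 1816261305/80773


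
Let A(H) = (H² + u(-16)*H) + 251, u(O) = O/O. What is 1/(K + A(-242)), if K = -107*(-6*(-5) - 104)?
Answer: 1/66491 ≈ 1.5040e-5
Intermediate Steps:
K = 7918 (K = -107*(30 - 104) = -107*(-74) = 7918)
u(O) = 1
A(H) = 251 + H + H² (A(H) = (H² + 1*H) + 251 = (H² + H) + 251 = (H + H²) + 251 = 251 + H + H²)
1/(K + A(-242)) = 1/(7918 + (251 - 242 + (-242)²)) = 1/(7918 + (251 - 242 + 58564)) = 1/(7918 + 58573) = 1/66491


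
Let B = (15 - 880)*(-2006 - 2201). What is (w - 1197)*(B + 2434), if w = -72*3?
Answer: -5145423957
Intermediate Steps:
w = -216
B = 3639055 (B = -865*(-4207) = 3639055)
(w - 1197)*(B + 2434) = (-216 - 1197)*(3639055 + 2434) = -1413*3641489 = -5145423957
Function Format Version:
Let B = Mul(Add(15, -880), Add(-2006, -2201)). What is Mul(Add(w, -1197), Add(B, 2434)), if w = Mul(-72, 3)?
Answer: -5145423957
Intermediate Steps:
w = -216
B = 3639055 (B = Mul(-865, -4207) = 3639055)
Mul(Add(w, -1197), Add(B, 2434)) = Mul(Add(-216, -1197), Add(3639055, 2434)) = Mul(-1413, 3641489) = -5145423957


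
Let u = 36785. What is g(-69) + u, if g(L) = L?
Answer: 36716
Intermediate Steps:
g(-69) + u = -69 + 36785 = 36716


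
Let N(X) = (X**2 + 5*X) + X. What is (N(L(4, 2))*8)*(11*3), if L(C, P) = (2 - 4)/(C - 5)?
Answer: 4224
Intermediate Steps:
L(C, P) = -2/(-5 + C)
N(X) = X**2 + 6*X
(N(L(4, 2))*8)*(11*3) = (((-2/(-5 + 4))*(6 - 2/(-5 + 4)))*8)*(11*3) = (((-2/(-1))*(6 - 2/(-1)))*8)*33 = (((-2*(-1))*(6 - 2*(-1)))*8)*33 = ((2*(6 + 2))*8)*33 = ((2*8)*8)*33 = (16*8)*33 = 128*33 = 4224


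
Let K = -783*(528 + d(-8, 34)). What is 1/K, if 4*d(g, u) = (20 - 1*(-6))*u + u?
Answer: -2/1186245 ≈ -1.6860e-6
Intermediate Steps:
d(g, u) = 27*u/4 (d(g, u) = ((20 - 1*(-6))*u + u)/4 = ((20 + 6)*u + u)/4 = (26*u + u)/4 = (27*u)/4 = 27*u/4)
K = -1186245/2 (K = -783*(528 + (27/4)*34) = -783*(528 + 459/2) = -783*1515/2 = -1186245/2 ≈ -5.9312e+5)
1/K = 1/(-1186245/2) = -2/1186245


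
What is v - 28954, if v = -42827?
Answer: -71781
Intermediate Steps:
v - 28954 = -42827 - 28954 = -71781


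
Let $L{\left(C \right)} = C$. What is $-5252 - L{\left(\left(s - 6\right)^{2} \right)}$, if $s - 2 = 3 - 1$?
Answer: $-5256$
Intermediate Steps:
$s = 4$ ($s = 2 + \left(3 - 1\right) = 2 + 2 = 4$)
$-5252 - L{\left(\left(s - 6\right)^{2} \right)} = -5252 - \left(4 - 6\right)^{2} = -5252 - \left(-2\right)^{2} = -5252 - 4 = -5256$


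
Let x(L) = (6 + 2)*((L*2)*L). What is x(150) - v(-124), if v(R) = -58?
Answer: 360058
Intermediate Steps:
x(L) = 16*L**2 (x(L) = 8*((2*L)*L) = 8*(2*L**2) = 16*L**2)
x(150) - v(-124) = 16*150**2 - 1*(-58) = 16*22500 + 58 = 360000 + 58 = 360058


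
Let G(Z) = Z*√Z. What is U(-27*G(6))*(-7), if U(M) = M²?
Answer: -1102248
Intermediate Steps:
G(Z) = Z^(3/2)
U(-27*G(6))*(-7) = (-162*√6)²*(-7) = 157464*(-7) = -1102248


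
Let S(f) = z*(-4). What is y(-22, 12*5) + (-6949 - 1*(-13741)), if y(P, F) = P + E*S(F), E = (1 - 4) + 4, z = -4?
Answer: 6786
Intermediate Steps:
E = 1 (E = -3 + 4 = 1)
S(f) = 16 (S(f) = -4*(-4) = 16)
y(P, F) = 16 + P (y(P, F) = P + 1*16 = P + 16 = 16 + P)
y(-22, 12*5) + (-6949 - 1*(-13741)) = (16 - 22) + (-6949 - 1*(-13741)) = -6 + (-6949 + 13741) = -6 + 6792 = 6786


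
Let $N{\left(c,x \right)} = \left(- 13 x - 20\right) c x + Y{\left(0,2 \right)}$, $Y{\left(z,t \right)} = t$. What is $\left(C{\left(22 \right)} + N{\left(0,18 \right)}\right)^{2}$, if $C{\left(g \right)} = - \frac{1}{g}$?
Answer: $\frac{1849}{484} \approx 3.8202$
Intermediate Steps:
$N{\left(c,x \right)} = 2 + c x \left(-20 - 13 x\right)$ ($N{\left(c,x \right)} = \left(- 13 x - 20\right) c x + 2 = \left(-20 - 13 x\right) c x + 2 = c \left(-20 - 13 x\right) x + 2 = c x \left(-20 - 13 x\right) + 2 = 2 + c x \left(-20 - 13 x\right)$)
$\left(C{\left(22 \right)} + N{\left(0,18 \right)}\right)^{2} = \left(- \frac{1}{22} - -2\right)^{2} = \left(\left(-1\right) \frac{1}{22} + \left(2 + 0 - 0 \cdot 324\right)\right)^{2} = \left(- \frac{1}{22} + \left(2 + 0 + 0\right)\right)^{2} = \left(- \frac{1}{22} + 2\right)^{2} = \left(\frac{43}{22}\right)^{2} = \frac{1849}{484}$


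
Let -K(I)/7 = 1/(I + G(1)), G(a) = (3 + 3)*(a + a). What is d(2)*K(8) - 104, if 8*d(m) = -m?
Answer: -8313/80 ≈ -103.91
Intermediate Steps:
d(m) = -m/8 (d(m) = (-m)/8 = -m/8)
G(a) = 12*a (G(a) = 6*(2*a) = 12*a)
K(I) = -7/(12 + I) (K(I) = -7/(I + 12*1) = -7/(I + 12) = -7/(12 + I))
d(2)*K(8) - 104 = (-⅛*2)*(-7/(12 + 8)) - 104 = -(-7)/(4*20) - 104 = -¼*(-7/20) - 104 = 7/80 - 104 = -8313/80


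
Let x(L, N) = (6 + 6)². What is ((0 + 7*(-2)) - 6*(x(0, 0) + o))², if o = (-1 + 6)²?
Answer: 1056784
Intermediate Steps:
x(L, N) = 144 (x(L, N) = 12² = 144)
o = 25 (o = 5² = 25)
((0 + 7*(-2)) - 6*(x(0, 0) + o))² = ((0 + 7*(-2)) - 6*(144 + 25))² = ((0 - 14) - 6*169)² = (-14 - 1014)² = (-1028)² = 1056784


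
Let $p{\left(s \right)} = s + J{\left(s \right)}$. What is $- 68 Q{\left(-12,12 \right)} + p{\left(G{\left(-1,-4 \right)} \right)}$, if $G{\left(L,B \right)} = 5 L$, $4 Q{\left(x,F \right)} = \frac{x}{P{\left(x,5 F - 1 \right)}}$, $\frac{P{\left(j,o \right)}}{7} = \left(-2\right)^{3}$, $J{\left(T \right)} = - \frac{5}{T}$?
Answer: $- \frac{107}{14} \approx -7.6429$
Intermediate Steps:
$P{\left(j,o \right)} = -56$ ($P{\left(j,o \right)} = 7 \left(-2\right)^{3} = 7 \left(-8\right) = -56$)
$Q{\left(x,F \right)} = - \frac{x}{224}$ ($Q{\left(x,F \right)} = \frac{x \frac{1}{-56}}{4} = \frac{x \left(- \frac{1}{56}\right)}{4} = \frac{\left(- \frac{1}{56}\right) x}{4} = - \frac{x}{224}$)
$p{\left(s \right)} = s - \frac{5}{s}$
$- 68 Q{\left(-12,12 \right)} + p{\left(G{\left(-1,-4 \right)} \right)} = - 68 \left(\left(- \frac{1}{224}\right) \left(-12\right)\right) - \left(5 + \frac{5}{5 \left(-1\right)}\right) = \left(-68\right) \frac{3}{56} - \left(5 + \frac{5}{-5}\right) = - \frac{51}{14} - 4 = - \frac{107}{14}$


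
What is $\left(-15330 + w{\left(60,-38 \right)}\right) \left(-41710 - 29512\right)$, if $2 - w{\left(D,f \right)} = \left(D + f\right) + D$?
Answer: $1097531020$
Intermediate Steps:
$w{\left(D,f \right)} = 2 - f - 2 D$ ($w{\left(D,f \right)} = 2 - \left(\left(D + f\right) + D\right) = 2 - \left(f + 2 D\right) = 2 - f - 2 D$)
$\left(-15330 + w{\left(60,-38 \right)}\right) \left(-41710 - 29512\right) = \left(-15330 - 80\right) \left(-41710 - 29512\right) = \left(-15330 + \left(2 + 38 - 120\right)\right) \left(-71222\right) = \left(-15330 - 80\right) \left(-71222\right) = \left(-15410\right) \left(-71222\right) = 1097531020$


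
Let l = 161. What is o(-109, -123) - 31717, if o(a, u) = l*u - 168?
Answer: -51688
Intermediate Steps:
o(a, u) = -168 + 161*u (o(a, u) = 161*u - 168 = -168 + 161*u)
o(-109, -123) - 31717 = (-168 + 161*(-123)) - 31717 = (-168 - 19803) - 31717 = -19971 - 31717 = -51688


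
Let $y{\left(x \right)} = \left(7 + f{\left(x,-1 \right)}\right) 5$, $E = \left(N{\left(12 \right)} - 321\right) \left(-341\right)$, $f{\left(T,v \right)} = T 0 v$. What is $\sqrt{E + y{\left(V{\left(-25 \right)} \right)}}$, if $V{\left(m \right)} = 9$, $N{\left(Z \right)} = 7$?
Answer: $3 \sqrt{11901} \approx 327.27$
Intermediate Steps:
$f{\left(T,v \right)} = 0$ ($f{\left(T,v \right)} = 0 v = 0$)
$E = 107074$ ($E = \left(7 - 321\right) \left(-341\right) = \left(-314\right) \left(-341\right) = 107074$)
$y{\left(x \right)} = 35$ ($y{\left(x \right)} = \left(7 + 0\right) 5 = 7 \cdot 5 = 35$)
$\sqrt{E + y{\left(V{\left(-25 \right)} \right)}} = \sqrt{107074 + 35} = \sqrt{107109} = 3 \sqrt{11901}$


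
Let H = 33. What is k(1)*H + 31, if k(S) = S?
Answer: 64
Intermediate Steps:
k(1)*H + 31 = 1*33 + 31 = 33 + 31 = 64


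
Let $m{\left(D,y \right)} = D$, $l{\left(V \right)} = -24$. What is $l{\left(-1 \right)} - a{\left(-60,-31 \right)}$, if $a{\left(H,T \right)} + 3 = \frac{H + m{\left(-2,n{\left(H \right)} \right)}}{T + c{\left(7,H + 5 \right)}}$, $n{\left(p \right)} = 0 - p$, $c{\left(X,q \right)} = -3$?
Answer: $- \frac{388}{17} \approx -22.824$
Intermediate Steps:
$n{\left(p \right)} = - p$
$a{\left(H,T \right)} = -3 + \frac{-2 + H}{-3 + T}$ ($a{\left(H,T \right)} = -3 + \frac{H - 2}{T - 3} = -3 + \frac{-2 + H}{-3 + T}$)
$l{\left(-1 \right)} - a{\left(-60,-31 \right)} = -24 - \frac{7 - 60 - -93}{-3 - 31} = -24 - \frac{7 - 60 + 93}{-34} = -24 - \left(- \frac{1}{34}\right) 40 = -24 - - \frac{20}{17} = -24 + \frac{20}{17} = - \frac{388}{17}$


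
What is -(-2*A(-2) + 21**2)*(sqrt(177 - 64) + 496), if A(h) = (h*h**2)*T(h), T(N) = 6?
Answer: -266352 - 537*sqrt(113) ≈ -2.7206e+5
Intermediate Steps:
A(h) = 6*h**3 (A(h) = (h*h**2)*6 = h**3*6 = 6*h**3)
-(-2*A(-2) + 21**2)*(sqrt(177 - 64) + 496) = -(-12*(-2)**3 + 21**2)*(sqrt(177 - 64) + 496) = -(-12*(-8) + 441)*(sqrt(113) + 496) = -(-2*(-48) + 441)*(496 + sqrt(113)) = -(96 + 441)*(496 + sqrt(113)) = -537*(496 + sqrt(113)) = -(266352 + 537*sqrt(113)) = -266352 - 537*sqrt(113)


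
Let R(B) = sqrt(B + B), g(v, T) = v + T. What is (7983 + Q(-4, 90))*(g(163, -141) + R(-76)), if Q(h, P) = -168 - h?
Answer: 172018 + 15638*I*sqrt(38) ≈ 1.7202e+5 + 96399.0*I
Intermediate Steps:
g(v, T) = T + v
R(B) = sqrt(2)*sqrt(B) (R(B) = sqrt(2*B) = sqrt(2)*sqrt(B))
(7983 + Q(-4, 90))*(g(163, -141) + R(-76)) = (7983 + (-168 - 1*(-4)))*((-141 + 163) + sqrt(2)*sqrt(-76)) = (7983 + (-168 + 4))*(22 + sqrt(2)*(2*I*sqrt(19))) = (7983 - 164)*(22 + 2*I*sqrt(38)) = 7819*(22 + 2*I*sqrt(38)) = 172018 + 15638*I*sqrt(38)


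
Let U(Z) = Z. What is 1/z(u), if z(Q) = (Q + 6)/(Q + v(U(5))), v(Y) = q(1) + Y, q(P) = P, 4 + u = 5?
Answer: 1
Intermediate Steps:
u = 1 (u = -4 + 5 = 1)
v(Y) = 1 + Y
z(Q) = 1 (z(Q) = (Q + 6)/(Q + (1 + 5)) = (6 + Q)/(Q + 6) = (6 + Q)/(6 + Q) = 1)
1/z(u) = 1/1 = 1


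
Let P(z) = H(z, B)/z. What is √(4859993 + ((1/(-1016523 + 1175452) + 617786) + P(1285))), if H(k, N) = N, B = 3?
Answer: √228463625207192185006355/204223765 ≈ 2340.5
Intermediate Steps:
P(z) = 3/z
√(4859993 + ((1/(-1016523 + 1175452) + 617786) + P(1285))) = √(4859993 + ((1/(-1016523 + 1175452) + 617786) + 3/1285)) = √(4859993 + ((1/158929 + 617786) + 3*(1/1285))) = √(4859993 + ((1/158929 + 617786) + 3/1285)) = √(4859993 + (98184111195/158929 + 3/1285)) = √(4859993 + 126166583362362/204223765) = √(1118692651696007/204223765) = √228463625207192185006355/204223765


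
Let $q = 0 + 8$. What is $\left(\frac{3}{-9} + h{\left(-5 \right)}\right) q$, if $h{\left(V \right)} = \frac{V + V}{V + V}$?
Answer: $\frac{16}{3} \approx 5.3333$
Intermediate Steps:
$q = 8$
$h{\left(V \right)} = 1$ ($h{\left(V \right)} = \frac{2 V}{2 V} = 2 V \frac{1}{2 V} = 1$)
$\left(\frac{3}{-9} + h{\left(-5 \right)}\right) q = \left(\frac{3}{-9} + 1\right) 8 = \left(3 \left(- \frac{1}{9}\right) + 1\right) 8 = \left(- \frac{1}{3} + 1\right) 8 = \frac{2}{3} \cdot 8 = \frac{16}{3}$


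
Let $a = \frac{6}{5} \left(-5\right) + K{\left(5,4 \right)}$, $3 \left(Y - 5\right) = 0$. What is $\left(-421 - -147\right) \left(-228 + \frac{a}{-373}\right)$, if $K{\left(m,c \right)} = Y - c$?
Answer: $\frac{23300686}{373} \approx 62468.0$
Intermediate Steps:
$Y = 5$ ($Y = 5 + \frac{1}{3} \cdot 0 = 5 + 0 = 5$)
$K{\left(m,c \right)} = 5 - c$
$a = -5$ ($a = \frac{6}{5} \left(-5\right) + \left(5 - 4\right) = 6 \cdot \frac{1}{5} \left(-5\right) + \left(5 - 4\right) = \frac{6}{5} \left(-5\right) + 1 = -6 + 1 = -5$)
$\left(-421 - -147\right) \left(-228 + \frac{a}{-373}\right) = \left(-421 - -147\right) \left(-228 - \frac{5}{-373}\right) = \left(-421 + 147\right) \left(-228 - - \frac{5}{373}\right) = - 274 \left(-228 + \frac{5}{373}\right) = \left(-274\right) \left(- \frac{85039}{373}\right) = \frac{23300686}{373}$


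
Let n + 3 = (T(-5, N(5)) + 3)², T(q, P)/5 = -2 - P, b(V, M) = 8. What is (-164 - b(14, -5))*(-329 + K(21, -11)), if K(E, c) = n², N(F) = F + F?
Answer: -1812224164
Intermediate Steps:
N(F) = 2*F
T(q, P) = -10 - 5*P (T(q, P) = 5*(-2 - P) = -10 - 5*P)
n = 3246 (n = -3 + ((-10 - 10*5) + 3)² = -3 + ((-10 - 5*10) + 3)² = -3 + ((-10 - 50) + 3)² = -3 + (-60 + 3)² = -3 + (-57)² = -3 + 3249 = 3246)
K(E, c) = 10536516 (K(E, c) = 3246² = 10536516)
(-164 - b(14, -5))*(-329 + K(21, -11)) = (-164 - 1*8)*(-329 + 10536516) = (-164 - 8)*10536187 = -172*10536187 = -1812224164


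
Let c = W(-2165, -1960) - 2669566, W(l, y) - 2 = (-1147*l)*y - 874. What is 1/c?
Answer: -1/4869850238 ≈ -2.0535e-10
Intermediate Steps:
W(l, y) = -872 - 1147*l*y (W(l, y) = 2 + ((-1147*l)*y - 874) = 2 + (-1147*l*y - 874) = 2 + (-874 - 1147*l*y) = -872 - 1147*l*y)
c = -4869850238 (c = (-872 - 1147*(-2165)*(-1960)) - 2669566 = (-872 - 4867179800) - 2669566 = -4867180672 - 2669566 = -4869850238)
1/c = 1/(-4869850238) = -1/4869850238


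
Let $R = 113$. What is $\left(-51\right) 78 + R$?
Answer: $-3865$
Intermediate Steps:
$\left(-51\right) 78 + R = \left(-51\right) 78 + 113 = -3978 + 113 = -3865$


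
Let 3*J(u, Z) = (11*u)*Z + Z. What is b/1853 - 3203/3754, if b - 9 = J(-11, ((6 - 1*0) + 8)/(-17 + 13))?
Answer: -5375813/6956162 ≈ -0.77281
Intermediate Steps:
J(u, Z) = Z/3 + 11*Z*u/3 (J(u, Z) = ((11*u)*Z + Z)/3 = (11*Z*u + Z)/3 = (Z + 11*Z*u)/3 = Z/3 + 11*Z*u/3)
b = 149 (b = 9 + (((6 - 1*0) + 8)/(-17 + 13))*(1 + 11*(-11))/3 = 9 + (((6 + 0) + 8)/(-4))*(1 - 121)/3 = 9 + (1/3)*((6 + 8)*(-1/4))*(-120) = 9 + (1/3)*(14*(-1/4))*(-120) = 9 + (1/3)*(-7/2)*(-120) = 9 + 140 = 149)
b/1853 - 3203/3754 = 149/1853 - 3203/3754 = -5375813/6956162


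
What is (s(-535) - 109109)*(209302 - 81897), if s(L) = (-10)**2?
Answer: -13888291645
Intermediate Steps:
s(L) = 100
(s(-535) - 109109)*(209302 - 81897) = (100 - 109109)*(209302 - 81897) = -109009*127405 = -13888291645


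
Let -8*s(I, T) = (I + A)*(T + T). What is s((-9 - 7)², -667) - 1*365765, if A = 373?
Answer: -1043517/4 ≈ -2.6088e+5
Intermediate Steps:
s(I, T) = -T*(373 + I)/4 (s(I, T) = -(I + 373)*(T + T)/8 = -(373 + I)*2*T/8 = -T*(373 + I)/4)
s((-9 - 7)², -667) - 1*365765 = -¼*(-667)*(373 + (-9 - 7)²) - 1*365765 = -¼*(-667)*(373 + (-16)²) - 365765 = -¼*(-667)*(373 + 256) - 365765 = -¼*(-667)*629 - 365765 = 419543/4 - 365765 = -1043517/4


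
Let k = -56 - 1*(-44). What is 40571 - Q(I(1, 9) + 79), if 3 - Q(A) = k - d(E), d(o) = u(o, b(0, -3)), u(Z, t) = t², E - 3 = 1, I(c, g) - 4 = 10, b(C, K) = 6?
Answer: 40520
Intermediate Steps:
I(c, g) = 14 (I(c, g) = 4 + 10 = 14)
E = 4 (E = 3 + 1 = 4)
d(o) = 36 (d(o) = 6² = 36)
k = -12 (k = -56 + 44 = -12)
Q(A) = 51 (Q(A) = 3 - (-12 - 1*36) = 3 - (-12 - 36) = 3 - 1*(-48) = 3 + 48 = 51)
40571 - Q(I(1, 9) + 79) = 40571 - 1*51 = 40571 - 51 = 40520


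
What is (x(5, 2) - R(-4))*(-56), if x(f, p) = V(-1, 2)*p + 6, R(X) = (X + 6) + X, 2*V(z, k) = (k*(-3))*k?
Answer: 224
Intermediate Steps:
V(z, k) = -3*k²/2 (V(z, k) = ((k*(-3))*k)/2 = ((-3*k)*k)/2 = (-3*k²)/2 = -3*k²/2)
R(X) = 6 + 2*X (R(X) = (6 + X) + X = 6 + 2*X)
x(f, p) = 6 - 6*p (x(f, p) = (-3/2*2²)*p + 6 = (-3/2*4)*p + 6 = -6*p + 6 = 6 - 6*p)
(x(5, 2) - R(-4))*(-56) = ((6 - 6*2) - (6 + 2*(-4)))*(-56) = ((6 - 12) - (6 - 8))*(-56) = (-6 - 1*(-2))*(-56) = (-6 + 2)*(-56) = -4*(-56) = 224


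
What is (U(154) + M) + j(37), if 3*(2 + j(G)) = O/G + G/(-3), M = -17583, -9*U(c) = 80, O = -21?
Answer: -651133/37 ≈ -17598.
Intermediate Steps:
U(c) = -80/9 (U(c) = -⅑*80 = -80/9)
j(G) = -2 - 7/G - G/9 (j(G) = -2 + (-21/G + G/(-3))/3 = -2 + (-21/G + G*(-⅓))/3 = -2 + (-21/G - G/3)/3 = -2 + (-7/G - G/9) = -2 - 7/G - G/9)
(U(154) + M) + j(37) = (-80/9 - 17583) + (-2 - 7/37 - ⅑*37) = -158327/9 + (-2 - 7*1/37 - 37/9) = -158327/9 + (-2 - 7/37 - 37/9) = -158327/9 - 2098/333 = -651133/37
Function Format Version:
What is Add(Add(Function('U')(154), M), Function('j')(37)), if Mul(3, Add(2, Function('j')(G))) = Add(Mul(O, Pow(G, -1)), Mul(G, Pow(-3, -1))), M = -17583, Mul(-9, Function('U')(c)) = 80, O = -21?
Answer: Rational(-651133, 37) ≈ -17598.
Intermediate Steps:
Function('U')(c) = Rational(-80, 9) (Function('U')(c) = Mul(Rational(-1, 9), 80) = Rational(-80, 9))
Function('j')(G) = Add(-2, Mul(-7, Pow(G, -1)), Mul(Rational(-1, 9), G)) (Function('j')(G) = Add(-2, Mul(Rational(1, 3), Add(Mul(-21, Pow(G, -1)), Mul(G, Pow(-3, -1))))) = Add(-2, Mul(Rational(1, 3), Add(Mul(-21, Pow(G, -1)), Mul(G, Rational(-1, 3))))) = Add(-2, Mul(Rational(1, 3), Add(Mul(-21, Pow(G, -1)), Mul(Rational(-1, 3), G)))) = Add(-2, Add(Mul(-7, Pow(G, -1)), Mul(Rational(-1, 9), G))) = Add(-2, Mul(-7, Pow(G, -1)), Mul(Rational(-1, 9), G)))
Add(Add(Function('U')(154), M), Function('j')(37)) = Add(Add(Rational(-80, 9), -17583), Add(-2, Mul(-7, Pow(37, -1)), Mul(Rational(-1, 9), 37))) = Add(Rational(-158327, 9), Add(-2, Mul(-7, Rational(1, 37)), Rational(-37, 9))) = Add(Rational(-158327, 9), Add(-2, Rational(-7, 37), Rational(-37, 9))) = Add(Rational(-158327, 9), Rational(-2098, 333)) = Rational(-651133, 37)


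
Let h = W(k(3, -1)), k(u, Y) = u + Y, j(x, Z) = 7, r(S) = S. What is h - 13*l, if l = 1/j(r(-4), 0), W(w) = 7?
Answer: 36/7 ≈ 5.1429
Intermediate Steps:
k(u, Y) = Y + u
h = 7
l = 1/7 ≈ 0.14286
h - 13*l = 7 - 13*1/7 = 7 - 13/7 = 36/7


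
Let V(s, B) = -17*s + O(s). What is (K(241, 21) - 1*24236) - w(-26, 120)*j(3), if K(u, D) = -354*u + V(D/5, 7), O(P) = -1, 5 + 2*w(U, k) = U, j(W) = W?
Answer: -1095759/10 ≈ -1.0958e+5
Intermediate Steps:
w(U, k) = -5/2 + U/2
V(s, B) = -1 - 17*s (V(s, B) = -17*s - 1 = -1 - 17*s)
K(u, D) = -1 - 354*u - 17*D/5 (K(u, D) = -354*u + (-1 - 17*D/5) = -1 - 354*u - 17*D/5)
(K(241, 21) - 1*24236) - w(-26, 120)*j(3) = ((-1 - 354*241 - 17/5*21) - 1*24236) - (-5/2 + (1/2)*(-26))*3 = ((-1 - 85314 - 357/5) - 24236) - (-5/2 - 13)*3 = (-426932/5 - 24236) - (-31)*3/2 = -548112/5 - 1*(-93/2) = -548112/5 + 93/2 = -1095759/10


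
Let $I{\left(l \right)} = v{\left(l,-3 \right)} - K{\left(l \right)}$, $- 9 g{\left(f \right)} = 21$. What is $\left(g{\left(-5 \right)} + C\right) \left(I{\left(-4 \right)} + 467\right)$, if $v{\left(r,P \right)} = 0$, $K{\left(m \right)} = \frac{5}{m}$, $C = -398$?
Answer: $- \frac{2249473}{12} \approx -1.8746 \cdot 10^{5}$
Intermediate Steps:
$g{\left(f \right)} = - \frac{7}{3}$ ($g{\left(f \right)} = \left(- \frac{1}{9}\right) 21 = - \frac{7}{3}$)
$I{\left(l \right)} = - \frac{5}{l}$ ($I{\left(l \right)} = 0 - \frac{5}{l} = - \frac{5}{l}$)
$\left(g{\left(-5 \right)} + C\right) \left(I{\left(-4 \right)} + 467\right) = \left(- \frac{7}{3} - 398\right) \left(- \frac{5}{-4} + 467\right) = - \frac{1201 \left(\left(-5\right) \left(- \frac{1}{4}\right) + 467\right)}{3} = - \frac{1201 \left(\frac{5}{4} + 467\right)}{3} = \left(- \frac{1201}{3}\right) \frac{1873}{4} = - \frac{2249473}{12}$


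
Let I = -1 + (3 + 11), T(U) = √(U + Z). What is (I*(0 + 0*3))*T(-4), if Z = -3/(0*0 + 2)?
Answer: 0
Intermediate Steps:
Z = -3/2 (Z = -3/(0 + 2) = -3/2 ≈ -1.5000)
T(U) = √(-3/2 + U) (T(U) = √(U - 3/2) = √(-3/2 + U))
I = 13 (I = -1 + 14 = 13)
(I*(0 + 0*3))*T(-4) = (13*(0 + 0*3))*(√(-6 + 4*(-4))/2) = (13*(0 + 0))*(√(-6 - 16)/2) = (13*0)*(√(-22)/2) = 0*((I*√22)/2) = 0*(I*√22/2) = 0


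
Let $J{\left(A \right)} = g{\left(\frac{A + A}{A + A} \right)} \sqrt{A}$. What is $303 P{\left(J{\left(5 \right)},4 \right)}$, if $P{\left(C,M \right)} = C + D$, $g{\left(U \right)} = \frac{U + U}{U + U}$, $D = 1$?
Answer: $303 + 303 \sqrt{5} \approx 980.53$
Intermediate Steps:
$g{\left(U \right)} = 1$ ($g{\left(U \right)} = \frac{2 U}{2 U} = 2 U \frac{1}{2 U} = 1$)
$J{\left(A \right)} = \sqrt{A}$ ($J{\left(A \right)} = 1 \sqrt{A} = \sqrt{A}$)
$P{\left(C,M \right)} = 1 + C$ ($P{\left(C,M \right)} = C + 1 = 1 + C$)
$303 P{\left(J{\left(5 \right)},4 \right)} = 303 \left(1 + \sqrt{5}\right) = 303 + 303 \sqrt{5}$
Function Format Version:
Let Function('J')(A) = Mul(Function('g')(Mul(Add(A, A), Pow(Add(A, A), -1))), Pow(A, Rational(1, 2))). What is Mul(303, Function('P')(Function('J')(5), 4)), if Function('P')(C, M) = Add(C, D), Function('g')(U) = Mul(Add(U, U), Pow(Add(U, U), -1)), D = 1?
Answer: Add(303, Mul(303, Pow(5, Rational(1, 2)))) ≈ 980.53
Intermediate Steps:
Function('g')(U) = 1 (Function('g')(U) = Mul(Mul(2, U), Pow(Mul(2, U), -1)) = Mul(Mul(2, U), Mul(Rational(1, 2), Pow(U, -1))) = 1)
Function('J')(A) = Pow(A, Rational(1, 2)) (Function('J')(A) = Mul(1, Pow(A, Rational(1, 2))) = Pow(A, Rational(1, 2)))
Function('P')(C, M) = Add(1, C) (Function('P')(C, M) = Add(C, 1) = Add(1, C))
Mul(303, Function('P')(Function('J')(5), 4)) = Mul(303, Add(1, Pow(5, Rational(1, 2)))) = Add(303, Mul(303, Pow(5, Rational(1, 2))))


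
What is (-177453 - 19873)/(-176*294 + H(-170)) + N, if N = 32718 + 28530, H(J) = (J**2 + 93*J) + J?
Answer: 1189044839/19412 ≈ 61253.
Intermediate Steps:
H(J) = J**2 + 94*J
N = 61248
(-177453 - 19873)/(-176*294 + H(-170)) + N = (-177453 - 19873)/(-176*294 - 170*(94 - 170)) + 61248 = -197326/(-51744 - 170*(-76)) + 61248 = -197326/(-51744 + 12920) + 61248 = -197326/(-38824) + 61248 = -197326*(-1/38824) + 61248 = 98663/19412 + 61248 = 1189044839/19412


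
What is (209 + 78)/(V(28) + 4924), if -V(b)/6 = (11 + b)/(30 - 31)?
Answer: 287/5158 ≈ 0.055642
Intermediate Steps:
V(b) = 66 + 6*b (V(b) = -6*(11 + b)/(30 - 31) = -6*(11 + b)/(-1) = -6*(11 + b)*(-1) = -6*(-11 - b) = 66 + 6*b)
(209 + 78)/(V(28) + 4924) = (209 + 78)/((66 + 6*28) + 4924) = 287/((66 + 168) + 4924) = 287/(234 + 4924) = 287/5158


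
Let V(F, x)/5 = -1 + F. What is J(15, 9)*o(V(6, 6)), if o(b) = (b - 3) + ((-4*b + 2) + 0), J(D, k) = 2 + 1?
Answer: -228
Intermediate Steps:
V(F, x) = -5 + 5*F (V(F, x) = 5*(-1 + F) = -5 + 5*F)
J(D, k) = 3
o(b) = -1 - 3*b (o(b) = (-3 + b) + ((2 - 4*b) + 0) = (-3 + b) + (2 - 4*b) = -1 - 3*b)
J(15, 9)*o(V(6, 6)) = 3*(-1 - 3*(-5 + 5*6)) = 3*(-1 - 3*(-5 + 30)) = 3*(-1 - 3*25) = 3*(-1 - 75) = 3*(-76) = -228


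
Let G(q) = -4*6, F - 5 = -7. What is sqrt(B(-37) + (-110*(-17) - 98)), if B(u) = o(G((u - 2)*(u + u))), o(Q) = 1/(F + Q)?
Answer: 3*sqrt(133094)/26 ≈ 42.095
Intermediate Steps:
F = -2 (F = 5 - 7 = -2)
G(q) = -24
o(Q) = 1/(-2 + Q)
B(u) = -1/26 (B(u) = 1/(-2 - 24) = 1/(-26) = -1/26)
sqrt(B(-37) + (-110*(-17) - 98)) = sqrt(-1/26 + (-110*(-17) - 98)) = sqrt(-1/26 + (1870 - 98)) = sqrt(-1/26 + 1772) = sqrt(46071/26) = 3*sqrt(133094)/26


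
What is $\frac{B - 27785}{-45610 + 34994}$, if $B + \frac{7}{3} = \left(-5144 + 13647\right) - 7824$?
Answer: $\frac{81325}{31848} \approx 2.5535$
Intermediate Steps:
$B = \frac{2030}{3}$ ($B = - \frac{7}{3} + \left(\left(-5144 + 13647\right) - 7824\right) = - \frac{7}{3} + \left(8503 - 7824\right) = - \frac{7}{3} + 679 = \frac{2030}{3} \approx 676.67$)
$\frac{B - 27785}{-45610 + 34994} = \frac{\frac{2030}{3} - 27785}{-45610 + 34994} = - \frac{81325}{3 \left(-10616\right)} = \left(- \frac{81325}{3}\right) \left(- \frac{1}{10616}\right) = \frac{81325}{31848}$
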